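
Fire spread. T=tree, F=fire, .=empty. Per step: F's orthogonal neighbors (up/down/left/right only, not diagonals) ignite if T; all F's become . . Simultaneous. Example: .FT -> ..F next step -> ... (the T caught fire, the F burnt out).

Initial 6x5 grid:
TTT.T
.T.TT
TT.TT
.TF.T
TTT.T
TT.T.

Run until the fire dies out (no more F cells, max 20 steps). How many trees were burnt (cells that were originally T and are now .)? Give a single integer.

Answer: 12

Derivation:
Step 1: +2 fires, +1 burnt (F count now 2)
Step 2: +2 fires, +2 burnt (F count now 2)
Step 3: +4 fires, +2 burnt (F count now 4)
Step 4: +2 fires, +4 burnt (F count now 2)
Step 5: +2 fires, +2 burnt (F count now 2)
Step 6: +0 fires, +2 burnt (F count now 0)
Fire out after step 6
Initially T: 20, now '.': 22
Total burnt (originally-T cells now '.'): 12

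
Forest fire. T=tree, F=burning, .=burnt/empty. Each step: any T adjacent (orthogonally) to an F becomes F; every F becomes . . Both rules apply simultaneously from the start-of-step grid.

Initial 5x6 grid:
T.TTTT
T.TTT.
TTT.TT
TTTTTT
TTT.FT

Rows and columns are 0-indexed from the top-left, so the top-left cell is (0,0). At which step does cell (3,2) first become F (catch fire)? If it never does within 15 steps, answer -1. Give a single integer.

Step 1: cell (3,2)='T' (+2 fires, +1 burnt)
Step 2: cell (3,2)='T' (+3 fires, +2 burnt)
Step 3: cell (3,2)='F' (+3 fires, +3 burnt)
  -> target ignites at step 3
Step 4: cell (3,2)='.' (+5 fires, +3 burnt)
Step 5: cell (3,2)='.' (+6 fires, +5 burnt)
Step 6: cell (3,2)='.' (+3 fires, +6 burnt)
Step 7: cell (3,2)='.' (+1 fires, +3 burnt)
Step 8: cell (3,2)='.' (+1 fires, +1 burnt)
Step 9: cell (3,2)='.' (+0 fires, +1 burnt)
  fire out at step 9

3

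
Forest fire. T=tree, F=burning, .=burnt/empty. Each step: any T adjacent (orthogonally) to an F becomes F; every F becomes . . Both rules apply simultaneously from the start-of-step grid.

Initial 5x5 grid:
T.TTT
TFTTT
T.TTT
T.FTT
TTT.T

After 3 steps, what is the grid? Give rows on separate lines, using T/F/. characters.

Step 1: 5 trees catch fire, 2 burn out
  T.TTT
  F.FTT
  T.FTT
  T..FT
  TTF.T
Step 2: 7 trees catch fire, 5 burn out
  F.FTT
  ...FT
  F..FT
  T...F
  TF..T
Step 3: 6 trees catch fire, 7 burn out
  ...FT
  ....F
  ....F
  F....
  F...F

...FT
....F
....F
F....
F...F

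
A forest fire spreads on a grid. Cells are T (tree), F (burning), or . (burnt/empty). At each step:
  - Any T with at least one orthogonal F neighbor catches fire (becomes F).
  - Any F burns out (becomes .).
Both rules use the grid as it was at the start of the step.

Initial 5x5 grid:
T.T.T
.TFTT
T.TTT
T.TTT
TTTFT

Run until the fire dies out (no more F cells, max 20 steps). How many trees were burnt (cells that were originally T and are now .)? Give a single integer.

Answer: 17

Derivation:
Step 1: +7 fires, +2 burnt (F count now 7)
Step 2: +5 fires, +7 burnt (F count now 5)
Step 3: +3 fires, +5 burnt (F count now 3)
Step 4: +1 fires, +3 burnt (F count now 1)
Step 5: +1 fires, +1 burnt (F count now 1)
Step 6: +0 fires, +1 burnt (F count now 0)
Fire out after step 6
Initially T: 18, now '.': 24
Total burnt (originally-T cells now '.'): 17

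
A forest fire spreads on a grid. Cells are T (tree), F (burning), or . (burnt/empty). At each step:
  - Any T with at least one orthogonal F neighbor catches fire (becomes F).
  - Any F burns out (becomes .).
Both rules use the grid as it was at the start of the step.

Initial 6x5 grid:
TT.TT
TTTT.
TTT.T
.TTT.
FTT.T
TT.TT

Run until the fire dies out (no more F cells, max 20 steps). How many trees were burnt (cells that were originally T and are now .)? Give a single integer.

Answer: 18

Derivation:
Step 1: +2 fires, +1 burnt (F count now 2)
Step 2: +3 fires, +2 burnt (F count now 3)
Step 3: +2 fires, +3 burnt (F count now 2)
Step 4: +4 fires, +2 burnt (F count now 4)
Step 5: +3 fires, +4 burnt (F count now 3)
Step 6: +2 fires, +3 burnt (F count now 2)
Step 7: +1 fires, +2 burnt (F count now 1)
Step 8: +1 fires, +1 burnt (F count now 1)
Step 9: +0 fires, +1 burnt (F count now 0)
Fire out after step 9
Initially T: 22, now '.': 26
Total burnt (originally-T cells now '.'): 18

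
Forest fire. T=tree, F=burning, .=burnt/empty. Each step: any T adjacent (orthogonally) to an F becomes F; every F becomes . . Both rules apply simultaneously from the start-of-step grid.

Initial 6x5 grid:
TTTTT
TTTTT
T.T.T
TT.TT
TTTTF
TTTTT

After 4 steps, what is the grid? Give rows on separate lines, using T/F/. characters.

Step 1: 3 trees catch fire, 1 burn out
  TTTTT
  TTTTT
  T.T.T
  TT.TF
  TTTF.
  TTTTF
Step 2: 4 trees catch fire, 3 burn out
  TTTTT
  TTTTT
  T.T.F
  TT.F.
  TTF..
  TTTF.
Step 3: 3 trees catch fire, 4 burn out
  TTTTT
  TTTTF
  T.T..
  TT...
  TF...
  TTF..
Step 4: 5 trees catch fire, 3 burn out
  TTTTF
  TTTF.
  T.T..
  TF...
  F....
  TF...

TTTTF
TTTF.
T.T..
TF...
F....
TF...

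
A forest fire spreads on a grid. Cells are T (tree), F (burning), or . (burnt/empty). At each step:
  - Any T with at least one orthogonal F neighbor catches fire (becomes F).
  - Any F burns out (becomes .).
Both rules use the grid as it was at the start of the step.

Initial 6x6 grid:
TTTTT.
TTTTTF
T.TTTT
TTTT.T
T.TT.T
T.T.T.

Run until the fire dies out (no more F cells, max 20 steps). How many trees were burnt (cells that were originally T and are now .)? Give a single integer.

Answer: 26

Derivation:
Step 1: +2 fires, +1 burnt (F count now 2)
Step 2: +4 fires, +2 burnt (F count now 4)
Step 3: +4 fires, +4 burnt (F count now 4)
Step 4: +4 fires, +4 burnt (F count now 4)
Step 5: +4 fires, +4 burnt (F count now 4)
Step 6: +4 fires, +4 burnt (F count now 4)
Step 7: +2 fires, +4 burnt (F count now 2)
Step 8: +1 fires, +2 burnt (F count now 1)
Step 9: +1 fires, +1 burnt (F count now 1)
Step 10: +0 fires, +1 burnt (F count now 0)
Fire out after step 10
Initially T: 27, now '.': 35
Total burnt (originally-T cells now '.'): 26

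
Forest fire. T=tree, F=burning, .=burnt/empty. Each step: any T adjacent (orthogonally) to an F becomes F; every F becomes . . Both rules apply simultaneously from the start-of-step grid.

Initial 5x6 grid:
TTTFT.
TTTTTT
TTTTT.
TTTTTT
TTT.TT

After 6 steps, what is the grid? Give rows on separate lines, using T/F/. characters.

Step 1: 3 trees catch fire, 1 burn out
  TTF.F.
  TTTFTT
  TTTTT.
  TTTTTT
  TTT.TT
Step 2: 4 trees catch fire, 3 burn out
  TF....
  TTF.FT
  TTTFT.
  TTTTTT
  TTT.TT
Step 3: 6 trees catch fire, 4 burn out
  F.....
  TF...F
  TTF.F.
  TTTFTT
  TTT.TT
Step 4: 4 trees catch fire, 6 burn out
  ......
  F.....
  TF....
  TTF.FT
  TTT.TT
Step 5: 5 trees catch fire, 4 burn out
  ......
  ......
  F.....
  TF...F
  TTF.FT
Step 6: 3 trees catch fire, 5 burn out
  ......
  ......
  ......
  F.....
  TF...F

......
......
......
F.....
TF...F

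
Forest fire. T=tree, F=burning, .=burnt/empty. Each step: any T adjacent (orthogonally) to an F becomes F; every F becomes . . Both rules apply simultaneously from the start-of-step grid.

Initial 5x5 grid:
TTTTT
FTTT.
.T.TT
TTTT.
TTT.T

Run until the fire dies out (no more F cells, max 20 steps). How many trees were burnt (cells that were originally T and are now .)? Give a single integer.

Answer: 18

Derivation:
Step 1: +2 fires, +1 burnt (F count now 2)
Step 2: +3 fires, +2 burnt (F count now 3)
Step 3: +3 fires, +3 burnt (F count now 3)
Step 4: +5 fires, +3 burnt (F count now 5)
Step 5: +5 fires, +5 burnt (F count now 5)
Step 6: +0 fires, +5 burnt (F count now 0)
Fire out after step 6
Initially T: 19, now '.': 24
Total burnt (originally-T cells now '.'): 18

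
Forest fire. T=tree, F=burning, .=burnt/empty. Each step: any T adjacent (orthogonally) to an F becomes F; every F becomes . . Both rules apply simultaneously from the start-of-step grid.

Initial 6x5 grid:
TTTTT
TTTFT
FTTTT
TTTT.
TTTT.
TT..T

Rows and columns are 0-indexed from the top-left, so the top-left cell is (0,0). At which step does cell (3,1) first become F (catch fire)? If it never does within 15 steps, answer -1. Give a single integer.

Step 1: cell (3,1)='T' (+7 fires, +2 burnt)
Step 2: cell (3,1)='F' (+9 fires, +7 burnt)
  -> target ignites at step 2
Step 3: cell (3,1)='.' (+5 fires, +9 burnt)
Step 4: cell (3,1)='.' (+2 fires, +5 burnt)
Step 5: cell (3,1)='.' (+0 fires, +2 burnt)
  fire out at step 5

2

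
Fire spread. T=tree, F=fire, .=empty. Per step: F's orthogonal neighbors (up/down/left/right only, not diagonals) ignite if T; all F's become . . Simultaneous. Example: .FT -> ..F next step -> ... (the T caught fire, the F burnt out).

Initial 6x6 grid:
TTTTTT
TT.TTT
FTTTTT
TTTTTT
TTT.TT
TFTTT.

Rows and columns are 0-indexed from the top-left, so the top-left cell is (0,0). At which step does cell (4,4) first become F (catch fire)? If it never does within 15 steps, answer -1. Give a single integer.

Step 1: cell (4,4)='T' (+6 fires, +2 burnt)
Step 2: cell (4,4)='T' (+7 fires, +6 burnt)
Step 3: cell (4,4)='T' (+4 fires, +7 burnt)
Step 4: cell (4,4)='F' (+5 fires, +4 burnt)
  -> target ignites at step 4
Step 5: cell (4,4)='.' (+5 fires, +5 burnt)
Step 6: cell (4,4)='.' (+3 fires, +5 burnt)
Step 7: cell (4,4)='.' (+1 fires, +3 burnt)
Step 8: cell (4,4)='.' (+0 fires, +1 burnt)
  fire out at step 8

4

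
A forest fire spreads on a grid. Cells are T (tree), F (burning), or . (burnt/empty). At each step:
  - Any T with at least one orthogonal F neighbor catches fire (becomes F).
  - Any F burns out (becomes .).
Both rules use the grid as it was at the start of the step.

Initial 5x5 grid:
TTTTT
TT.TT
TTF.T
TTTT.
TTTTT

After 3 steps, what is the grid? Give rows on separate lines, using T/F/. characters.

Step 1: 2 trees catch fire, 1 burn out
  TTTTT
  TT.TT
  TF..T
  TTFT.
  TTTTT
Step 2: 5 trees catch fire, 2 burn out
  TTTTT
  TF.TT
  F...T
  TF.F.
  TTFTT
Step 3: 5 trees catch fire, 5 burn out
  TFTTT
  F..TT
  ....T
  F....
  TF.FT

TFTTT
F..TT
....T
F....
TF.FT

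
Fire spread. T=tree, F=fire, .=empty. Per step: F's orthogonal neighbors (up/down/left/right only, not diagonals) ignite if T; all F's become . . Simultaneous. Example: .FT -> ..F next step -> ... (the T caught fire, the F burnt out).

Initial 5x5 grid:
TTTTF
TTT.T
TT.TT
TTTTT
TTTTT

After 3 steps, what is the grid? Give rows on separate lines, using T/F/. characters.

Step 1: 2 trees catch fire, 1 burn out
  TTTF.
  TTT.F
  TT.TT
  TTTTT
  TTTTT
Step 2: 2 trees catch fire, 2 burn out
  TTF..
  TTT..
  TT.TF
  TTTTT
  TTTTT
Step 3: 4 trees catch fire, 2 burn out
  TF...
  TTF..
  TT.F.
  TTTTF
  TTTTT

TF...
TTF..
TT.F.
TTTTF
TTTTT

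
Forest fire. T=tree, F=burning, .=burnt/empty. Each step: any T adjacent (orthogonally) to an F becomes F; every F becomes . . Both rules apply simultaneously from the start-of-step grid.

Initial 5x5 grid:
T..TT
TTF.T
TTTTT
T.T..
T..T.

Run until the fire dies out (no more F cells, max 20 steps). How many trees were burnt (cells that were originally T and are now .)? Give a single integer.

Answer: 14

Derivation:
Step 1: +2 fires, +1 burnt (F count now 2)
Step 2: +4 fires, +2 burnt (F count now 4)
Step 3: +3 fires, +4 burnt (F count now 3)
Step 4: +2 fires, +3 burnt (F count now 2)
Step 5: +2 fires, +2 burnt (F count now 2)
Step 6: +1 fires, +2 burnt (F count now 1)
Step 7: +0 fires, +1 burnt (F count now 0)
Fire out after step 7
Initially T: 15, now '.': 24
Total burnt (originally-T cells now '.'): 14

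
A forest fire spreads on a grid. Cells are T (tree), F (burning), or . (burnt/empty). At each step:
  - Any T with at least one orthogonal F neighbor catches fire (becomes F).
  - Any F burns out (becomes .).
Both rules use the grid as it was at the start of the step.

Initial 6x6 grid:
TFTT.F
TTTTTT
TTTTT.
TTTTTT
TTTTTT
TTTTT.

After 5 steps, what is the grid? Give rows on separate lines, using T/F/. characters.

Step 1: 4 trees catch fire, 2 burn out
  F.FT..
  TFTTTF
  TTTTT.
  TTTTTT
  TTTTTT
  TTTTT.
Step 2: 5 trees catch fire, 4 burn out
  ...F..
  F.FTF.
  TFTTT.
  TTTTTT
  TTTTTT
  TTTTT.
Step 3: 5 trees catch fire, 5 burn out
  ......
  ...F..
  F.FTF.
  TFTTTT
  TTTTTT
  TTTTT.
Step 4: 5 trees catch fire, 5 burn out
  ......
  ......
  ...F..
  F.FTFT
  TFTTTT
  TTTTT.
Step 5: 6 trees catch fire, 5 burn out
  ......
  ......
  ......
  ...F.F
  F.FTFT
  TFTTT.

......
......
......
...F.F
F.FTFT
TFTTT.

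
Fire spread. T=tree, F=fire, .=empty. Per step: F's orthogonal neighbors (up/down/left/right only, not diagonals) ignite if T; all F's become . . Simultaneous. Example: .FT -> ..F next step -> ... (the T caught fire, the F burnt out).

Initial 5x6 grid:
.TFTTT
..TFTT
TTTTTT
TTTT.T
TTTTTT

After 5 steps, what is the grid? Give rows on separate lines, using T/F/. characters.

Step 1: 5 trees catch fire, 2 burn out
  .F.FTT
  ..F.FT
  TTTFTT
  TTTT.T
  TTTTTT
Step 2: 5 trees catch fire, 5 burn out
  ....FT
  .....F
  TTF.FT
  TTTF.T
  TTTTTT
Step 3: 5 trees catch fire, 5 burn out
  .....F
  ......
  TF...F
  TTF..T
  TTTFTT
Step 4: 5 trees catch fire, 5 burn out
  ......
  ......
  F.....
  TF...F
  TTF.FT
Step 5: 3 trees catch fire, 5 burn out
  ......
  ......
  ......
  F.....
  TF...F

......
......
......
F.....
TF...F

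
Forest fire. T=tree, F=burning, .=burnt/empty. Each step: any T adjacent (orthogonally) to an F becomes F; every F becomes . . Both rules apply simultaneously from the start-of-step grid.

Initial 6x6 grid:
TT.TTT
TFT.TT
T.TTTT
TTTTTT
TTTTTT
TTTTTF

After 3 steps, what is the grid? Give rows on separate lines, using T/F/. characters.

Step 1: 5 trees catch fire, 2 burn out
  TF.TTT
  F.F.TT
  T.TTTT
  TTTTTT
  TTTTTF
  TTTTF.
Step 2: 6 trees catch fire, 5 burn out
  F..TTT
  ....TT
  F.FTTT
  TTTTTF
  TTTTF.
  TTTF..
Step 3: 7 trees catch fire, 6 burn out
  ...TTT
  ....TT
  ...FTF
  FTFTF.
  TTTF..
  TTF...

...TTT
....TT
...FTF
FTFTF.
TTTF..
TTF...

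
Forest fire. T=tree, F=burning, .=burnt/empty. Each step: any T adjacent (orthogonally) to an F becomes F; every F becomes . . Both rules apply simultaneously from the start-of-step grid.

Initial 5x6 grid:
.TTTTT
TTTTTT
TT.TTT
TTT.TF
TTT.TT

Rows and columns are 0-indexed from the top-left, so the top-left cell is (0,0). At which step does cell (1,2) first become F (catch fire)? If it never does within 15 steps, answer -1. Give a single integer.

Step 1: cell (1,2)='T' (+3 fires, +1 burnt)
Step 2: cell (1,2)='T' (+3 fires, +3 burnt)
Step 3: cell (1,2)='T' (+3 fires, +3 burnt)
Step 4: cell (1,2)='T' (+2 fires, +3 burnt)
Step 5: cell (1,2)='F' (+2 fires, +2 burnt)
  -> target ignites at step 5
Step 6: cell (1,2)='.' (+2 fires, +2 burnt)
Step 7: cell (1,2)='.' (+3 fires, +2 burnt)
Step 8: cell (1,2)='.' (+2 fires, +3 burnt)
Step 9: cell (1,2)='.' (+3 fires, +2 burnt)
Step 10: cell (1,2)='.' (+2 fires, +3 burnt)
Step 11: cell (1,2)='.' (+0 fires, +2 burnt)
  fire out at step 11

5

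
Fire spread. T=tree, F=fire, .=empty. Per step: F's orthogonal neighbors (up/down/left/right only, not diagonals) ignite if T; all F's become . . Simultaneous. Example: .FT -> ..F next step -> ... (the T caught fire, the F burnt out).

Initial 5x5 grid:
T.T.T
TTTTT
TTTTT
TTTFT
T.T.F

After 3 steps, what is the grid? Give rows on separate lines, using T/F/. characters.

Step 1: 3 trees catch fire, 2 burn out
  T.T.T
  TTTTT
  TTTFT
  TTF.F
  T.T..
Step 2: 5 trees catch fire, 3 burn out
  T.T.T
  TTTFT
  TTF.F
  TF...
  T.F..
Step 3: 4 trees catch fire, 5 burn out
  T.T.T
  TTF.F
  TF...
  F....
  T....

T.T.T
TTF.F
TF...
F....
T....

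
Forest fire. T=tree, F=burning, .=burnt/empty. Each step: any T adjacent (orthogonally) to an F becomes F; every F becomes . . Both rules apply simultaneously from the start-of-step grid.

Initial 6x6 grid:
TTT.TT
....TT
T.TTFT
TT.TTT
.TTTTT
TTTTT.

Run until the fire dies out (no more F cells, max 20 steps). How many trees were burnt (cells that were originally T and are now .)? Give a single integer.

Step 1: +4 fires, +1 burnt (F count now 4)
Step 2: +6 fires, +4 burnt (F count now 6)
Step 3: +4 fires, +6 burnt (F count now 4)
Step 4: +2 fires, +4 burnt (F count now 2)
Step 5: +2 fires, +2 burnt (F count now 2)
Step 6: +2 fires, +2 burnt (F count now 2)
Step 7: +2 fires, +2 burnt (F count now 2)
Step 8: +1 fires, +2 burnt (F count now 1)
Step 9: +0 fires, +1 burnt (F count now 0)
Fire out after step 9
Initially T: 26, now '.': 33
Total burnt (originally-T cells now '.'): 23

Answer: 23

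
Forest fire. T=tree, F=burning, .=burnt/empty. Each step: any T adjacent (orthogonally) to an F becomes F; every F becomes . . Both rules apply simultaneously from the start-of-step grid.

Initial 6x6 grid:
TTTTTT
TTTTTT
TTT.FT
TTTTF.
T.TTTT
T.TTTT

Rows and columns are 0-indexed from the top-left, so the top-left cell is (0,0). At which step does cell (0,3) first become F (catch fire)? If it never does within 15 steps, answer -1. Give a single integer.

Step 1: cell (0,3)='T' (+4 fires, +2 burnt)
Step 2: cell (0,3)='T' (+7 fires, +4 burnt)
Step 3: cell (0,3)='F' (+8 fires, +7 burnt)
  -> target ignites at step 3
Step 4: cell (0,3)='.' (+5 fires, +8 burnt)
Step 5: cell (0,3)='.' (+4 fires, +5 burnt)
Step 6: cell (0,3)='.' (+2 fires, +4 burnt)
Step 7: cell (0,3)='.' (+0 fires, +2 burnt)
  fire out at step 7

3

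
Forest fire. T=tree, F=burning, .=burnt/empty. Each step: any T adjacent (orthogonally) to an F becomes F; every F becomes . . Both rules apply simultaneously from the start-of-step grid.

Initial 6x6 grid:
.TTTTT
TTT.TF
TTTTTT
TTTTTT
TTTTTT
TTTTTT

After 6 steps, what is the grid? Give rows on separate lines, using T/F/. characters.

Step 1: 3 trees catch fire, 1 burn out
  .TTTTF
  TTT.F.
  TTTTTF
  TTTTTT
  TTTTTT
  TTTTTT
Step 2: 3 trees catch fire, 3 burn out
  .TTTF.
  TTT...
  TTTTF.
  TTTTTF
  TTTTTT
  TTTTTT
Step 3: 4 trees catch fire, 3 burn out
  .TTF..
  TTT...
  TTTF..
  TTTTF.
  TTTTTF
  TTTTTT
Step 4: 5 trees catch fire, 4 burn out
  .TF...
  TTT...
  TTF...
  TTTF..
  TTTTF.
  TTTTTF
Step 5: 6 trees catch fire, 5 burn out
  .F....
  TTF...
  TF....
  TTF...
  TTTF..
  TTTTF.
Step 6: 5 trees catch fire, 6 burn out
  ......
  TF....
  F.....
  TF....
  TTF...
  TTTF..

......
TF....
F.....
TF....
TTF...
TTTF..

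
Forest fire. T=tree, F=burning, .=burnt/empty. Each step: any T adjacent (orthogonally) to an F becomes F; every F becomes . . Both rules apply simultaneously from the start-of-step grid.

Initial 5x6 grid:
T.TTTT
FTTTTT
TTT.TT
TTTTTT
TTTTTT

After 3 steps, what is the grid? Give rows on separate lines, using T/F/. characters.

Step 1: 3 trees catch fire, 1 burn out
  F.TTTT
  .FTTTT
  FTT.TT
  TTTTTT
  TTTTTT
Step 2: 3 trees catch fire, 3 burn out
  ..TTTT
  ..FTTT
  .FT.TT
  FTTTTT
  TTTTTT
Step 3: 5 trees catch fire, 3 burn out
  ..FTTT
  ...FTT
  ..F.TT
  .FTTTT
  FTTTTT

..FTTT
...FTT
..F.TT
.FTTTT
FTTTTT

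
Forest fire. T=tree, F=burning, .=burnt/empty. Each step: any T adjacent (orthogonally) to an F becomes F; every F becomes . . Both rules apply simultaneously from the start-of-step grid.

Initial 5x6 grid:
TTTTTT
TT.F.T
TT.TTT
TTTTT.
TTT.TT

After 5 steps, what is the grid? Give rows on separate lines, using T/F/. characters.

Step 1: 2 trees catch fire, 1 burn out
  TTTFTT
  TT...T
  TT.FTT
  TTTTT.
  TTT.TT
Step 2: 4 trees catch fire, 2 burn out
  TTF.FT
  TT...T
  TT..FT
  TTTFT.
  TTT.TT
Step 3: 5 trees catch fire, 4 burn out
  TF...F
  TT...T
  TT...F
  TTF.F.
  TTT.TT
Step 4: 6 trees catch fire, 5 burn out
  F.....
  TF...F
  TT....
  TF....
  TTF.FT
Step 5: 5 trees catch fire, 6 burn out
  ......
  F.....
  TF....
  F.....
  TF...F

......
F.....
TF....
F.....
TF...F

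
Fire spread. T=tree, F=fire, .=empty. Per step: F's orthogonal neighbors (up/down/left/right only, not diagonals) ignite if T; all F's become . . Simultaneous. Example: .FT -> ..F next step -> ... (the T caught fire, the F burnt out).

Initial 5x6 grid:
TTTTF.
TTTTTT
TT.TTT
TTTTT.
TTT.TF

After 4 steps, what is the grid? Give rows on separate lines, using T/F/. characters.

Step 1: 3 trees catch fire, 2 burn out
  TTTF..
  TTTTFT
  TT.TTT
  TTTTT.
  TTT.F.
Step 2: 5 trees catch fire, 3 burn out
  TTF...
  TTTF.F
  TT.TFT
  TTTTF.
  TTT...
Step 3: 5 trees catch fire, 5 burn out
  TF....
  TTF...
  TT.F.F
  TTTF..
  TTT...
Step 4: 3 trees catch fire, 5 burn out
  F.....
  TF....
  TT....
  TTF...
  TTT...

F.....
TF....
TT....
TTF...
TTT...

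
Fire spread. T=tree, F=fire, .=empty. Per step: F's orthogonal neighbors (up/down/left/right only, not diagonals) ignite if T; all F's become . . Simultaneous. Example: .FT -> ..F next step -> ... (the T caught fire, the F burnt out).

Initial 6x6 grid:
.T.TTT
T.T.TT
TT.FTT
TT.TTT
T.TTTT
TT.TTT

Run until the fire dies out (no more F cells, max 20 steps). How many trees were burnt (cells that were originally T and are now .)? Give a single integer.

Step 1: +2 fires, +1 burnt (F count now 2)
Step 2: +4 fires, +2 burnt (F count now 4)
Step 3: +6 fires, +4 burnt (F count now 6)
Step 4: +4 fires, +6 burnt (F count now 4)
Step 5: +1 fires, +4 burnt (F count now 1)
Step 6: +0 fires, +1 burnt (F count now 0)
Fire out after step 6
Initially T: 27, now '.': 26
Total burnt (originally-T cells now '.'): 17

Answer: 17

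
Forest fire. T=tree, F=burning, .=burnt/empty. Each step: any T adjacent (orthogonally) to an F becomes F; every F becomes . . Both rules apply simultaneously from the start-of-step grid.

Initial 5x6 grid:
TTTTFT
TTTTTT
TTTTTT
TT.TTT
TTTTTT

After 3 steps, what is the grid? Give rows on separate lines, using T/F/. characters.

Step 1: 3 trees catch fire, 1 burn out
  TTTF.F
  TTTTFT
  TTTTTT
  TT.TTT
  TTTTTT
Step 2: 4 trees catch fire, 3 burn out
  TTF...
  TTTF.F
  TTTTFT
  TT.TTT
  TTTTTT
Step 3: 5 trees catch fire, 4 burn out
  TF....
  TTF...
  TTTF.F
  TT.TFT
  TTTTTT

TF....
TTF...
TTTF.F
TT.TFT
TTTTTT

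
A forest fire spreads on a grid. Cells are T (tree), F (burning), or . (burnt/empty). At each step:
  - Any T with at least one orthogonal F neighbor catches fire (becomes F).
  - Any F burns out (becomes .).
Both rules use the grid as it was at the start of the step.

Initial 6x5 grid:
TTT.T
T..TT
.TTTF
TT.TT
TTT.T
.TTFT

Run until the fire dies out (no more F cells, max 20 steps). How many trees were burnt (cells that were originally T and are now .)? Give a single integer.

Answer: 17

Derivation:
Step 1: +5 fires, +2 burnt (F count now 5)
Step 2: +7 fires, +5 burnt (F count now 7)
Step 3: +2 fires, +7 burnt (F count now 2)
Step 4: +2 fires, +2 burnt (F count now 2)
Step 5: +1 fires, +2 burnt (F count now 1)
Step 6: +0 fires, +1 burnt (F count now 0)
Fire out after step 6
Initially T: 21, now '.': 26
Total burnt (originally-T cells now '.'): 17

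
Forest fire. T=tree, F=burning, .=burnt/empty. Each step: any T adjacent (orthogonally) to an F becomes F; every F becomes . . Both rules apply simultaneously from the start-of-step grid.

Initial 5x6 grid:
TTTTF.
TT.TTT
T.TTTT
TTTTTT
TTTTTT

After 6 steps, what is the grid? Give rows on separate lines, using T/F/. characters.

Step 1: 2 trees catch fire, 1 burn out
  TTTF..
  TT.TFT
  T.TTTT
  TTTTTT
  TTTTTT
Step 2: 4 trees catch fire, 2 burn out
  TTF...
  TT.F.F
  T.TTFT
  TTTTTT
  TTTTTT
Step 3: 4 trees catch fire, 4 burn out
  TF....
  TT....
  T.TF.F
  TTTTFT
  TTTTTT
Step 4: 6 trees catch fire, 4 burn out
  F.....
  TF....
  T.F...
  TTTF.F
  TTTTFT
Step 5: 4 trees catch fire, 6 burn out
  ......
  F.....
  T.....
  TTF...
  TTTF.F
Step 6: 3 trees catch fire, 4 burn out
  ......
  ......
  F.....
  TF....
  TTF...

......
......
F.....
TF....
TTF...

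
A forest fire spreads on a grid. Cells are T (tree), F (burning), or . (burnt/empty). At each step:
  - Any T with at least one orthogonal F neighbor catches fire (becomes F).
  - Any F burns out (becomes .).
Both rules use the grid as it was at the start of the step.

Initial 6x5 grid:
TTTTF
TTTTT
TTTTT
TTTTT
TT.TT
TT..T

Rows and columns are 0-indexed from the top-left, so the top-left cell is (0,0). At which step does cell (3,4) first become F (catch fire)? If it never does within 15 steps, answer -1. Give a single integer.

Step 1: cell (3,4)='T' (+2 fires, +1 burnt)
Step 2: cell (3,4)='T' (+3 fires, +2 burnt)
Step 3: cell (3,4)='F' (+4 fires, +3 burnt)
  -> target ignites at step 3
Step 4: cell (3,4)='.' (+5 fires, +4 burnt)
Step 5: cell (3,4)='.' (+5 fires, +5 burnt)
Step 6: cell (3,4)='.' (+2 fires, +5 burnt)
Step 7: cell (3,4)='.' (+2 fires, +2 burnt)
Step 8: cell (3,4)='.' (+2 fires, +2 burnt)
Step 9: cell (3,4)='.' (+1 fires, +2 burnt)
Step 10: cell (3,4)='.' (+0 fires, +1 burnt)
  fire out at step 10

3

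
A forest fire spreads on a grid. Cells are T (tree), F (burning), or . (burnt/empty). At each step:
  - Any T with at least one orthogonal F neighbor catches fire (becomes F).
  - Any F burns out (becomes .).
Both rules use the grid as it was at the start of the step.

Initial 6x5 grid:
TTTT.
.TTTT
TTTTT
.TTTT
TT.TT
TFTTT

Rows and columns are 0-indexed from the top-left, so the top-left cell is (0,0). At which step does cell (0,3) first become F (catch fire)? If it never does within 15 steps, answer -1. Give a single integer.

Step 1: cell (0,3)='T' (+3 fires, +1 burnt)
Step 2: cell (0,3)='T' (+3 fires, +3 burnt)
Step 3: cell (0,3)='T' (+4 fires, +3 burnt)
Step 4: cell (0,3)='T' (+5 fires, +4 burnt)
Step 5: cell (0,3)='T' (+4 fires, +5 burnt)
Step 6: cell (0,3)='T' (+4 fires, +4 burnt)
Step 7: cell (0,3)='F' (+2 fires, +4 burnt)
  -> target ignites at step 7
Step 8: cell (0,3)='.' (+0 fires, +2 burnt)
  fire out at step 8

7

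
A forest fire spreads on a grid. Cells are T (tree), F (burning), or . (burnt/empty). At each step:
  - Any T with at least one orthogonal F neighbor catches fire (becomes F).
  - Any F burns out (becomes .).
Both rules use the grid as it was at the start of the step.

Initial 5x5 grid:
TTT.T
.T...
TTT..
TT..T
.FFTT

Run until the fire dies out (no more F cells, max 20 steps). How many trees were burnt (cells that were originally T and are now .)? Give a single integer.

Step 1: +2 fires, +2 burnt (F count now 2)
Step 2: +3 fires, +2 burnt (F count now 3)
Step 3: +4 fires, +3 burnt (F count now 4)
Step 4: +1 fires, +4 burnt (F count now 1)
Step 5: +2 fires, +1 burnt (F count now 2)
Step 6: +0 fires, +2 burnt (F count now 0)
Fire out after step 6
Initially T: 13, now '.': 24
Total burnt (originally-T cells now '.'): 12

Answer: 12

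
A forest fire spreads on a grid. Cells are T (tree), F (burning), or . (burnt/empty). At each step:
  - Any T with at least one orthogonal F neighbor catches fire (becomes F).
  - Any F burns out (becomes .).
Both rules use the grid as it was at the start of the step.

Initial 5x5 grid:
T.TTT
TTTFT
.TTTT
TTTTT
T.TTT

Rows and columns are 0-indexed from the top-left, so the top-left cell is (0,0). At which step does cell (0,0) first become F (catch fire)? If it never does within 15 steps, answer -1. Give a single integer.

Step 1: cell (0,0)='T' (+4 fires, +1 burnt)
Step 2: cell (0,0)='T' (+6 fires, +4 burnt)
Step 3: cell (0,0)='T' (+5 fires, +6 burnt)
Step 4: cell (0,0)='F' (+4 fires, +5 burnt)
  -> target ignites at step 4
Step 5: cell (0,0)='.' (+1 fires, +4 burnt)
Step 6: cell (0,0)='.' (+1 fires, +1 burnt)
Step 7: cell (0,0)='.' (+0 fires, +1 burnt)
  fire out at step 7

4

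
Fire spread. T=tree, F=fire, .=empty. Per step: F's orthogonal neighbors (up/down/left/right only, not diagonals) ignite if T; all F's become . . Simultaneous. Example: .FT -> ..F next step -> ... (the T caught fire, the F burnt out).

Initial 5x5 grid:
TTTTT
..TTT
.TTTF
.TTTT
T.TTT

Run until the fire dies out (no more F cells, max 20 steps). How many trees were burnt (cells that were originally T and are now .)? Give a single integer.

Answer: 18

Derivation:
Step 1: +3 fires, +1 burnt (F count now 3)
Step 2: +5 fires, +3 burnt (F count now 5)
Step 3: +5 fires, +5 burnt (F count now 5)
Step 4: +3 fires, +5 burnt (F count now 3)
Step 5: +1 fires, +3 burnt (F count now 1)
Step 6: +1 fires, +1 burnt (F count now 1)
Step 7: +0 fires, +1 burnt (F count now 0)
Fire out after step 7
Initially T: 19, now '.': 24
Total burnt (originally-T cells now '.'): 18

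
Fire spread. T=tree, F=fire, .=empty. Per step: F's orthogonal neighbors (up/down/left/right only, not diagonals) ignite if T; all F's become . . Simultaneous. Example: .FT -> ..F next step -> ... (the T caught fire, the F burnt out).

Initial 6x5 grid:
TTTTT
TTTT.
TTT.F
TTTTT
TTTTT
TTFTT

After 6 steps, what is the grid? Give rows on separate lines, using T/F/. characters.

Step 1: 4 trees catch fire, 2 burn out
  TTTTT
  TTTT.
  TTT..
  TTTTF
  TTFTT
  TF.FT
Step 2: 7 trees catch fire, 4 burn out
  TTTTT
  TTTT.
  TTT..
  TTFF.
  TF.FF
  F...F
Step 3: 3 trees catch fire, 7 burn out
  TTTTT
  TTTT.
  TTF..
  TF...
  F....
  .....
Step 4: 3 trees catch fire, 3 burn out
  TTTTT
  TTFT.
  TF...
  F....
  .....
  .....
Step 5: 4 trees catch fire, 3 burn out
  TTFTT
  TF.F.
  F....
  .....
  .....
  .....
Step 6: 3 trees catch fire, 4 burn out
  TF.FT
  F....
  .....
  .....
  .....
  .....

TF.FT
F....
.....
.....
.....
.....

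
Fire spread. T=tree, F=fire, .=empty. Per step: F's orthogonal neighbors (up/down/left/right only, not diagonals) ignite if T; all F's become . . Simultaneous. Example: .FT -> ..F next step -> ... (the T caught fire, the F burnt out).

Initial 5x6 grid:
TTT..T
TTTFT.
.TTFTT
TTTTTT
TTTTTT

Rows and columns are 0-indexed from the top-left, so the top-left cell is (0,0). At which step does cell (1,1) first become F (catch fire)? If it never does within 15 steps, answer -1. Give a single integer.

Step 1: cell (1,1)='T' (+5 fires, +2 burnt)
Step 2: cell (1,1)='F' (+7 fires, +5 burnt)
  -> target ignites at step 2
Step 3: cell (1,1)='.' (+6 fires, +7 burnt)
Step 4: cell (1,1)='.' (+4 fires, +6 burnt)
Step 5: cell (1,1)='.' (+1 fires, +4 burnt)
Step 6: cell (1,1)='.' (+0 fires, +1 burnt)
  fire out at step 6

2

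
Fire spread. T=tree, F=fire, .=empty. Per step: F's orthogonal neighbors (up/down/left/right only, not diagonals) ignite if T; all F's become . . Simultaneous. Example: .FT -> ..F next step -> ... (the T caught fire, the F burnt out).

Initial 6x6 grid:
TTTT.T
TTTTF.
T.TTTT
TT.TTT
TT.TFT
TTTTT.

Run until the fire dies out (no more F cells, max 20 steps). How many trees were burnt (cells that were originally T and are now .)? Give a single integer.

Answer: 27

Derivation:
Step 1: +6 fires, +2 burnt (F count now 6)
Step 2: +7 fires, +6 burnt (F count now 7)
Step 3: +4 fires, +7 burnt (F count now 4)
Step 4: +3 fires, +4 burnt (F count now 3)
Step 5: +4 fires, +3 burnt (F count now 4)
Step 6: +3 fires, +4 burnt (F count now 3)
Step 7: +0 fires, +3 burnt (F count now 0)
Fire out after step 7
Initially T: 28, now '.': 35
Total burnt (originally-T cells now '.'): 27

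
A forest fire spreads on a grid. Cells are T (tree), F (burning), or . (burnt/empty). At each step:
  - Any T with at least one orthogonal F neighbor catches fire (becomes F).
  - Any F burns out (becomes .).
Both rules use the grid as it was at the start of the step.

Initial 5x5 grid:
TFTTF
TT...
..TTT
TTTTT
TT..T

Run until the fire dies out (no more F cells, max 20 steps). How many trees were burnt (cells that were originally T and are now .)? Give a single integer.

Step 1: +4 fires, +2 burnt (F count now 4)
Step 2: +1 fires, +4 burnt (F count now 1)
Step 3: +0 fires, +1 burnt (F count now 0)
Fire out after step 3
Initially T: 16, now '.': 14
Total burnt (originally-T cells now '.'): 5

Answer: 5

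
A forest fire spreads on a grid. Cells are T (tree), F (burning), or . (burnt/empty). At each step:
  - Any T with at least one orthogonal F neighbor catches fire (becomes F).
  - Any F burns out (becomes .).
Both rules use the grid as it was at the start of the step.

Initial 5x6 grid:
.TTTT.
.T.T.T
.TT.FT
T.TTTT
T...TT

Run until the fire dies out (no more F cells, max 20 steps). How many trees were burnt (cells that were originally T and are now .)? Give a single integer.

Step 1: +2 fires, +1 burnt (F count now 2)
Step 2: +4 fires, +2 burnt (F count now 4)
Step 3: +2 fires, +4 burnt (F count now 2)
Step 4: +1 fires, +2 burnt (F count now 1)
Step 5: +1 fires, +1 burnt (F count now 1)
Step 6: +1 fires, +1 burnt (F count now 1)
Step 7: +1 fires, +1 burnt (F count now 1)
Step 8: +1 fires, +1 burnt (F count now 1)
Step 9: +1 fires, +1 burnt (F count now 1)
Step 10: +2 fires, +1 burnt (F count now 2)
Step 11: +0 fires, +2 burnt (F count now 0)
Fire out after step 11
Initially T: 18, now '.': 28
Total burnt (originally-T cells now '.'): 16

Answer: 16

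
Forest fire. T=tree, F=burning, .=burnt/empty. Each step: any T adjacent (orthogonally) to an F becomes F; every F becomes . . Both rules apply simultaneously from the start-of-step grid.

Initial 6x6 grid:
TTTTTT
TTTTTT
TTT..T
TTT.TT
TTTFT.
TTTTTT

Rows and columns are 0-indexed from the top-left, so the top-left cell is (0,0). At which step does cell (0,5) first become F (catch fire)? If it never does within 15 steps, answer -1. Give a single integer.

Step 1: cell (0,5)='T' (+3 fires, +1 burnt)
Step 2: cell (0,5)='T' (+5 fires, +3 burnt)
Step 3: cell (0,5)='T' (+6 fires, +5 burnt)
Step 4: cell (0,5)='T' (+5 fires, +6 burnt)
Step 5: cell (0,5)='T' (+5 fires, +5 burnt)
Step 6: cell (0,5)='F' (+5 fires, +5 burnt)
  -> target ignites at step 6
Step 7: cell (0,5)='.' (+2 fires, +5 burnt)
Step 8: cell (0,5)='.' (+0 fires, +2 burnt)
  fire out at step 8

6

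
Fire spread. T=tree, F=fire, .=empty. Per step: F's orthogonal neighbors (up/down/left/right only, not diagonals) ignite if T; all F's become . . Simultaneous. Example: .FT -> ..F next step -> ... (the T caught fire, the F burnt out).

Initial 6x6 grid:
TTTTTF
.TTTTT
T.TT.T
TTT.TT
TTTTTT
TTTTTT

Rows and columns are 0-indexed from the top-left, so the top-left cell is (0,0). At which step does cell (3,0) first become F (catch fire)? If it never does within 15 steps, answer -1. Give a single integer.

Step 1: cell (3,0)='T' (+2 fires, +1 burnt)
Step 2: cell (3,0)='T' (+3 fires, +2 burnt)
Step 3: cell (3,0)='T' (+3 fires, +3 burnt)
Step 4: cell (3,0)='T' (+5 fires, +3 burnt)
Step 5: cell (3,0)='T' (+5 fires, +5 burnt)
Step 6: cell (3,0)='T' (+3 fires, +5 burnt)
Step 7: cell (3,0)='T' (+3 fires, +3 burnt)
Step 8: cell (3,0)='F' (+3 fires, +3 burnt)
  -> target ignites at step 8
Step 9: cell (3,0)='.' (+3 fires, +3 burnt)
Step 10: cell (3,0)='.' (+1 fires, +3 burnt)
Step 11: cell (3,0)='.' (+0 fires, +1 burnt)
  fire out at step 11

8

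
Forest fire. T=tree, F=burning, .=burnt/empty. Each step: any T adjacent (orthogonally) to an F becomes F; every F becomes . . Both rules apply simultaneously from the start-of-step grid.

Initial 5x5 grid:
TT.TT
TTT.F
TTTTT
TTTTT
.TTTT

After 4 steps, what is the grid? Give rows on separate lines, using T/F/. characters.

Step 1: 2 trees catch fire, 1 burn out
  TT.TF
  TTT..
  TTTTF
  TTTTT
  .TTTT
Step 2: 3 trees catch fire, 2 burn out
  TT.F.
  TTT..
  TTTF.
  TTTTF
  .TTTT
Step 3: 3 trees catch fire, 3 burn out
  TT...
  TTT..
  TTF..
  TTTF.
  .TTTF
Step 4: 4 trees catch fire, 3 burn out
  TT...
  TTF..
  TF...
  TTF..
  .TTF.

TT...
TTF..
TF...
TTF..
.TTF.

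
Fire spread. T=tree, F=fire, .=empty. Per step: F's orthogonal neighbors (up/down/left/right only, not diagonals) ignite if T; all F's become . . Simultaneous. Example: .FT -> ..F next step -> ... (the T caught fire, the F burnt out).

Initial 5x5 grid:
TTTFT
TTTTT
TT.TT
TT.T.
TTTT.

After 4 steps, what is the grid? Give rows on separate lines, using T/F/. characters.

Step 1: 3 trees catch fire, 1 burn out
  TTF.F
  TTTFT
  TT.TT
  TT.T.
  TTTT.
Step 2: 4 trees catch fire, 3 burn out
  TF...
  TTF.F
  TT.FT
  TT.T.
  TTTT.
Step 3: 4 trees catch fire, 4 burn out
  F....
  TF...
  TT..F
  TT.F.
  TTTT.
Step 4: 3 trees catch fire, 4 burn out
  .....
  F....
  TF...
  TT...
  TTTF.

.....
F....
TF...
TT...
TTTF.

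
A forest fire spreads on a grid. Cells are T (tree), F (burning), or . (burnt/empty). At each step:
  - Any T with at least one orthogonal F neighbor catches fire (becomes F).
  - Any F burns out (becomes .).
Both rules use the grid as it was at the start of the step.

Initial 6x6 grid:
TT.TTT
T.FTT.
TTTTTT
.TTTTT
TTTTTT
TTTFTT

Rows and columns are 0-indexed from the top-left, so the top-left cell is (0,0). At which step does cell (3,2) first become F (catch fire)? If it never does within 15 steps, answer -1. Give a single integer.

Step 1: cell (3,2)='T' (+5 fires, +2 burnt)
Step 2: cell (3,2)='F' (+10 fires, +5 burnt)
  -> target ignites at step 2
Step 3: cell (3,2)='.' (+8 fires, +10 burnt)
Step 4: cell (3,2)='.' (+5 fires, +8 burnt)
Step 5: cell (3,2)='.' (+1 fires, +5 burnt)
Step 6: cell (3,2)='.' (+1 fires, +1 burnt)
Step 7: cell (3,2)='.' (+0 fires, +1 burnt)
  fire out at step 7

2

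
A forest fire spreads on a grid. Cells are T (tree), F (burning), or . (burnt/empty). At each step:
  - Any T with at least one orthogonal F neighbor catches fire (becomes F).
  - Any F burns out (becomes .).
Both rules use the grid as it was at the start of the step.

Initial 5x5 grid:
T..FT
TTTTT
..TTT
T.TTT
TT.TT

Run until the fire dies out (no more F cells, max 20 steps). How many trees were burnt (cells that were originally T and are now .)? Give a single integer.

Step 1: +2 fires, +1 burnt (F count now 2)
Step 2: +3 fires, +2 burnt (F count now 3)
Step 3: +4 fires, +3 burnt (F count now 4)
Step 4: +4 fires, +4 burnt (F count now 4)
Step 5: +2 fires, +4 burnt (F count now 2)
Step 6: +0 fires, +2 burnt (F count now 0)
Fire out after step 6
Initially T: 18, now '.': 22
Total burnt (originally-T cells now '.'): 15

Answer: 15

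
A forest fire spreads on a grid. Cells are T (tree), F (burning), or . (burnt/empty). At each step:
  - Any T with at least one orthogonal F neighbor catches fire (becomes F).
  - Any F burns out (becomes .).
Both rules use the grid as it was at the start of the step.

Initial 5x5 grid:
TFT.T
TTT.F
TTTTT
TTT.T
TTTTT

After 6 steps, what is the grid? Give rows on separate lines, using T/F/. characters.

Step 1: 5 trees catch fire, 2 burn out
  F.F.F
  TFT..
  TTTTF
  TTT.T
  TTTTT
Step 2: 5 trees catch fire, 5 burn out
  .....
  F.F..
  TFTF.
  TTT.F
  TTTTT
Step 3: 4 trees catch fire, 5 burn out
  .....
  .....
  F.F..
  TFT..
  TTTTF
Step 4: 4 trees catch fire, 4 burn out
  .....
  .....
  .....
  F.F..
  TFTF.
Step 5: 2 trees catch fire, 4 burn out
  .....
  .....
  .....
  .....
  F.F..
Step 6: 0 trees catch fire, 2 burn out
  .....
  .....
  .....
  .....
  .....

.....
.....
.....
.....
.....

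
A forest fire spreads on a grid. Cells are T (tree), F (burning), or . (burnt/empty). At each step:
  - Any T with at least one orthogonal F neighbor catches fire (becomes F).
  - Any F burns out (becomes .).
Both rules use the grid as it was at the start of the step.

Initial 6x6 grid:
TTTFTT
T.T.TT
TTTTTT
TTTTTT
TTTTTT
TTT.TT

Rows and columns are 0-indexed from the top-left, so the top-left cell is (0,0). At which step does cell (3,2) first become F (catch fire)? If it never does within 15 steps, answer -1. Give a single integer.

Step 1: cell (3,2)='T' (+2 fires, +1 burnt)
Step 2: cell (3,2)='T' (+4 fires, +2 burnt)
Step 3: cell (3,2)='T' (+4 fires, +4 burnt)
Step 4: cell (3,2)='F' (+6 fires, +4 burnt)
  -> target ignites at step 4
Step 5: cell (3,2)='.' (+6 fires, +6 burnt)
Step 6: cell (3,2)='.' (+6 fires, +6 burnt)
Step 7: cell (3,2)='.' (+3 fires, +6 burnt)
Step 8: cell (3,2)='.' (+1 fires, +3 burnt)
Step 9: cell (3,2)='.' (+0 fires, +1 burnt)
  fire out at step 9

4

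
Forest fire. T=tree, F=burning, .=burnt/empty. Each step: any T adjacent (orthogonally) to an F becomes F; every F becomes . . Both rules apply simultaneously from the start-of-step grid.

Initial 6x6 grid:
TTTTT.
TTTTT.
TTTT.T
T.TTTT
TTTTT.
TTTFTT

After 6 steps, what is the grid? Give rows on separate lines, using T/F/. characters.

Step 1: 3 trees catch fire, 1 burn out
  TTTTT.
  TTTTT.
  TTTT.T
  T.TTTT
  TTTFT.
  TTF.FT
Step 2: 5 trees catch fire, 3 burn out
  TTTTT.
  TTTTT.
  TTTT.T
  T.TFTT
  TTF.F.
  TF...F
Step 3: 5 trees catch fire, 5 burn out
  TTTTT.
  TTTTT.
  TTTF.T
  T.F.FT
  TF....
  F.....
Step 4: 4 trees catch fire, 5 burn out
  TTTTT.
  TTTFT.
  TTF..T
  T....F
  F.....
  ......
Step 5: 6 trees catch fire, 4 burn out
  TTTFT.
  TTF.F.
  TF...F
  F.....
  ......
  ......
Step 6: 4 trees catch fire, 6 burn out
  TTF.F.
  TF....
  F.....
  ......
  ......
  ......

TTF.F.
TF....
F.....
......
......
......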